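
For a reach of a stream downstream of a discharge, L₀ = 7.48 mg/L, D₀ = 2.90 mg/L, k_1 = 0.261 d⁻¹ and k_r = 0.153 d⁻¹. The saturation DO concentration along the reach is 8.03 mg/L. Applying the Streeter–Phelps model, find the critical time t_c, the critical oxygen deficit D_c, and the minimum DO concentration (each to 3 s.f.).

With k_r/k_1 = 0.5862 and 1 − D₀(k_r−k_1)/(k_1 L₀) = 1.160,
t_c = ln(0.5862 × 1.160) / (0.153 − 0.261) = ln(0.6803) / -0.1080 = -0.3853/-0.1080 = 3.568 d.
L(t_c) = L₀ e^(−k_1 t_c) = 7.48 × 0.3941 = 2.948 mg/L, and at the critical point k_r D_c = k_1 L, so D_c = (0.261/0.153) × 2.948 = 5.029 mg/L.
Minimum DO = C_s − D_c = 8.03 − 5.029 = 3.001 mg/L.

t_c ≈ 3.57 d; D_c ≈ 5.03 mg/L; min DO ≈ 3.00 mg/L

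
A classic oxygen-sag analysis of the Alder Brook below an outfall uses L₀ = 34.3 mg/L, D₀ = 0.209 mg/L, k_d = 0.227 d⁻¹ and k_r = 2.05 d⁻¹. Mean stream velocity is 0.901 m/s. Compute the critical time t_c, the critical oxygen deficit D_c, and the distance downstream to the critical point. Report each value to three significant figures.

At the critical point dD/dt = 0, so k_d L₀ e^(−k_d t) = k_r D. Substituting D(t) from the Streeter–Phelps equation and solving for t gives
t_c = ln[(k_r/k_d)(1 − D₀(k_r−k_d)/(k_d L₀))] / (k_r−k_d).
Here k_r−k_d = 1.823 d⁻¹ and 1 − D₀(k_r−k_d)/(k_d L₀) = 1 − 0.209×1.823/(0.227×34.3) = 0.9511, so
t_c = ln(9.031 × 0.9511) / 1.823 = 2.150 / 1.823 = 1.180 d.
L(t_c) = L₀ e^(−k_d t_c) = 34.3 × 0.7651 = 26.24 mg/L, and at the critical point k_r D_c = k_d L, so D_c = (0.227/2.05) × 26.24 = 2.906 mg/L.
x_c = v t_c = 0.901 m/s × 1.180 d × 86400 s/d = 91830 m ≈ 91.8 km.

t_c ≈ 1.18 d; D_c ≈ 2.91 mg/L; x_c ≈ 91.8 km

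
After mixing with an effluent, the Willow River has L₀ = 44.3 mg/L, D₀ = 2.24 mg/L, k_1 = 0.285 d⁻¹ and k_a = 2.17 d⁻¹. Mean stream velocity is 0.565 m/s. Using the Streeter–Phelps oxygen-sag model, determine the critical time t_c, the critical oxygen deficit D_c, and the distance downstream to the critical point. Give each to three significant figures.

t_c ≈ 0.861 d; D_c ≈ 4.55 mg/L; x_c ≈ 42.0 km

With k_a/k_1 = 7.614 and 1 − D₀(k_a−k_1)/(k_1 L₀) = 0.6656,
t_c = ln(7.614 × 0.6656) / (2.17 − 0.285) = ln(5.068) / 1.885 = 1.623/1.885 = 0.8609 d.
L(t_c) = L₀ e^(−k_1 t_c) = 44.3 × 0.7824 = 34.66 mg/L, and at the critical point k_a D_c = k_1 L, so D_c = (0.285/2.17) × 34.66 = 4.552 mg/L.
x_c = v t_c = 0.565 m/s × 0.8609 d × 86400 s/d = 42030 m ≈ 42.0 km.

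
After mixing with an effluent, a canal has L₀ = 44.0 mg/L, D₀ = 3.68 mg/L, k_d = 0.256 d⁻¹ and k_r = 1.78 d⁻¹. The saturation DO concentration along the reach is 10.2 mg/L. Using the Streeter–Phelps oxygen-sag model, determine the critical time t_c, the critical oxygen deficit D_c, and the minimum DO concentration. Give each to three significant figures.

t_c ≈ 0.820 d; D_c ≈ 5.13 mg/L; min DO ≈ 5.07 mg/L

t_c = [1/(k_r−k_d)] ln[(k_r/k_d)(1 − D₀(k_r−k_d)/(k_d L₀))]
= [1/(1.78−0.256)] ln[(1.78/0.256)(1 − 3.68×1.524/(0.256×44.0))]
= (1/1.524) ln[6.953 × 0.5021] = 0.6562 × ln(3.491) = 0.6562 × 1.250 = 0.8204 d.
L(t_c) = L₀ e^(−k_d t_c) = 44.0 × 0.8106 = 35.67 mg/L, and at the critical point k_r D_c = k_d L, so D_c = (0.256/1.78) × 35.67 = 5.129 mg/L.
Minimum DO = C_s − D_c = 10.2 − 5.129 = 5.071 mg/L.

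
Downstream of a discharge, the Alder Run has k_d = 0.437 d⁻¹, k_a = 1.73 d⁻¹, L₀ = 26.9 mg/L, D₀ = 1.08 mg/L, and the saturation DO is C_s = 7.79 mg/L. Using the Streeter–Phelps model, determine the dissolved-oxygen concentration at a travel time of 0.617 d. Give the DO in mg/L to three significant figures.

DO ≈ 3.60 mg/L

k_d L₀/(k_a−k_d) = 0.437×26.9/(1.73−0.437) = 11.76/1.293 = 9.091 mg/L.
e^(−k_d t) = e^(−0.437×0.6170) = 0.7637; e^(−k_a t) = e^(−1.73×0.6170) = 0.3439.
D = 9.091 × (0.7637 − 0.3439) + 1.08 × 0.3439 = 3.816 + 0.3714 = 4.188 mg/L.
DO = C_s − D = 7.79 − 4.188 = 3.602 mg/L.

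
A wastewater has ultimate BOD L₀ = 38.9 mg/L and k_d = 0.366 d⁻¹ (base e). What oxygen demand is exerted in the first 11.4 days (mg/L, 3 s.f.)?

y ≈ 38.3 mg/L

y_t = L₀(1 − e^(−k_d t)) = 38.9 × (1 − e^(−0.366×11.4))
= 38.9 × (1 − 0.01542) = 38.9 × 0.9846 = 38.30 mg/L.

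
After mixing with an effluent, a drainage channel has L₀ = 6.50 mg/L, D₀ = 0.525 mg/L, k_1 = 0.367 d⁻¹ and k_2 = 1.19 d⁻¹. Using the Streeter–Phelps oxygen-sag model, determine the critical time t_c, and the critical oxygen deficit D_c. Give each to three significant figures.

t_c ≈ 1.19 d; D_c ≈ 1.30 mg/L

At the critical point dD/dt = 0, so k_1 L₀ e^(−k_1 t) = k_2 D. Substituting D(t) from the Streeter–Phelps equation and solving for t gives
t_c = ln[(k_2/k_1)(1 − D₀(k_2−k_1)/(k_1 L₀))] / (k_2−k_1).
Here k_2−k_1 = 0.8230 d⁻¹ and 1 − D₀(k_2−k_1)/(k_1 L₀) = 1 − 0.525×0.8230/(0.367×6.50) = 0.8189, so
t_c = ln(3.243 × 0.8189) / 0.8230 = 0.9765 / 0.8230 = 1.187 d.
D_c = (k_1/k_2) L₀ e^(−k_1 t_c) = (0.367/1.19) × 6.50 × e^(−0.367×1.187) = 0.3084 × 6.50 × 0.6470 = 1.297 mg/L.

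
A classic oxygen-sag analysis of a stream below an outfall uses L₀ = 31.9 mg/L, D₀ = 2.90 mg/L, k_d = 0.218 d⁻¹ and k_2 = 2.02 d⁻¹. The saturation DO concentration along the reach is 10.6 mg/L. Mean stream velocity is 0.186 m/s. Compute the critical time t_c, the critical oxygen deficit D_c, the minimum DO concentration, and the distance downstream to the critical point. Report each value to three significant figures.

t_c = [1/(k_2−k_d)] ln[(k_2/k_d)(1 − D₀(k_2−k_d)/(k_d L₀))]
= [1/(2.02−0.218)] ln[(2.02/0.218)(1 − 2.90×1.802/(0.218×31.9))]
= (1/1.802) ln[9.266 × 0.2485] = 0.5549 × ln(2.303) = 0.5549 × 0.8342 = 0.4629 d.
L(t_c) = L₀ e^(−k_d t_c) = 31.9 × 0.9040 = 28.84 mg/L, and at the critical point k_2 D_c = k_d L, so D_c = (0.218/2.02) × 28.84 = 3.112 mg/L.
Minimum DO = C_s − D_c = 10.6 − 3.112 = 7.488 mg/L.
x_c = v t_c = 0.186 m/s × 0.4629 d × 86400 s/d = 7440 m ≈ 7.44 km.

t_c ≈ 0.463 d; D_c ≈ 3.11 mg/L; min DO ≈ 7.49 mg/L; x_c ≈ 7.44 km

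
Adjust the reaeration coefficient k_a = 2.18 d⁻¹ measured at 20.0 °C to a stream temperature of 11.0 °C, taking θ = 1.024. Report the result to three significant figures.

k_a ≈ 1.76 d⁻¹

k_a(T₂) = k_a(T₁) · θ^(T₂−T₁) = 2.18 × 1.024^(11.0−20.0)
= 2.18 × 1.024^-9.00 = 2.18 × 0.8078 = 1.761 d⁻¹.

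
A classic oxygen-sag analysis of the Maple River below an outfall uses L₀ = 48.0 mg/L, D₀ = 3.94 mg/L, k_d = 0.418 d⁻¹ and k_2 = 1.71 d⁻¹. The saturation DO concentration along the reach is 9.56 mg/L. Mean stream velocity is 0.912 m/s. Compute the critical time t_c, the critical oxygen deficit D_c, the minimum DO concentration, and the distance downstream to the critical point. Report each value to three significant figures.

At the critical point dD/dt = 0, so k_d L₀ e^(−k_d t) = k_2 D. Substituting D(t) from the Streeter–Phelps equation and solving for t gives
t_c = ln[(k_2/k_d)(1 − D₀(k_2−k_d)/(k_d L₀))] / (k_2−k_d).
Here k_2−k_d = 1.292 d⁻¹ and 1 − D₀(k_2−k_d)/(k_d L₀) = 1 − 3.94×1.292/(0.418×48.0) = 0.7463, so
t_c = ln(4.091 × 0.7463) / 1.292 = 1.116 / 1.292 = 0.8639 d.
D_c = (k_d/k_2) L₀ e^(−k_d t_c) = (0.418/1.71) × 48.0 × e^(−0.418×0.8639) = 0.2444 × 48.0 × 0.6969 = 8.177 mg/L.
Minimum DO = C_s − D_c = 9.56 − 8.177 = 1.383 mg/L.
x_c = v t_c = 0.912 m/s × 0.8639 d × 86400 s/d = 68070 m ≈ 68.1 km.

t_c ≈ 0.864 d; D_c ≈ 8.18 mg/L; min DO ≈ 1.38 mg/L; x_c ≈ 68.1 km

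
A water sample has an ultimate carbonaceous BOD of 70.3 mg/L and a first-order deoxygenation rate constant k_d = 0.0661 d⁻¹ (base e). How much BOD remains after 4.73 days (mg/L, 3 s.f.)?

L_t = L₀ e^(−k_d t) = 70.3 × e^(−0.0661×4.73) = 70.3 × 0.7315 = 51.42 mg/L.

L ≈ 51.4 mg/L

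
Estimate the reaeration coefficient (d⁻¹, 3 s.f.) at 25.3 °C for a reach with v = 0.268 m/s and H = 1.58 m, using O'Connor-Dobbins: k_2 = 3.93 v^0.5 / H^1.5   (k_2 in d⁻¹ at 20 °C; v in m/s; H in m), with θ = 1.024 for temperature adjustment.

k_2 ≈ 1.16 d⁻¹

k_2(20) = 3.93 × 0.268^0.5 / 1.58^1.5 = 3.93 × 0.5177 / 1.986 = 1.024 d⁻¹.
k_2(25.3) = 1.024 × 1.024^(25.3−20) = 1.024 × 1.134 = 1.162 d⁻¹.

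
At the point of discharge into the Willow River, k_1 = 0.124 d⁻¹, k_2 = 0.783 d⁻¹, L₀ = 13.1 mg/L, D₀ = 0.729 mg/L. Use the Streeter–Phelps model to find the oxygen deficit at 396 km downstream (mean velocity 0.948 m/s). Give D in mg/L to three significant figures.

Travel time t = x/v = 396 km / (0.948 m/s) = 396000 m / 0.948 m/s = 417700 s = 4.835 d.
k_1 L₀/(k_2−k_1) = 0.124×13.1/(0.783−0.124) = 1.624/0.6590 = 2.465 mg/L.
e^(−k_1 t) = e^(−0.124×4.835) = 0.5491; e^(−k_2 t) = e^(−0.783×4.835) = 0.02270.
D = 2.465 × (0.5491 − 0.02270) + 0.729 × 0.02270 = 1.298 + 0.01654 = 1.314 mg/L.

D ≈ 1.31 mg/L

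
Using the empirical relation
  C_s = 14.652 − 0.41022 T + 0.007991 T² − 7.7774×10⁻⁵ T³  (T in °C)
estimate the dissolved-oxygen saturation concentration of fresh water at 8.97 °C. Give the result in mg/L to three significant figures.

C_s = 14.652 − 0.41022×8.97 + 0.007991×8.97² − 7.7774×10⁻⁵×8.97³ = 11.56 mg/L.

C_s ≈ 11.6 mg/L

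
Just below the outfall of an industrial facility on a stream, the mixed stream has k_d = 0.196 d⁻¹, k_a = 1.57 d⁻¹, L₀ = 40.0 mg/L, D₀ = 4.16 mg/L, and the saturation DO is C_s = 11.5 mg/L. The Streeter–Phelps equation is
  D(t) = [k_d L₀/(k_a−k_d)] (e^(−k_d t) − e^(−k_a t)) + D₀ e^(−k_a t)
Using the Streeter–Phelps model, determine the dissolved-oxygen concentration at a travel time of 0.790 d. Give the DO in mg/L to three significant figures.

DO ≈ 7.06 mg/L

k_d L₀/(k_a−k_d) = 0.196×40.0/(1.57−0.196) = 7.840/1.374 = 5.706 mg/L.
e^(−k_d t) = e^(−0.196×0.7900) = 0.8566; e^(−k_a t) = e^(−1.57×0.7900) = 0.2893.
D = 5.706 × (0.8566 − 0.2893) + 4.16 × 0.2893 = 3.237 + 1.203 = 4.440 mg/L.
DO = C_s − D = 11.5 − 4.440 = 7.060 mg/L.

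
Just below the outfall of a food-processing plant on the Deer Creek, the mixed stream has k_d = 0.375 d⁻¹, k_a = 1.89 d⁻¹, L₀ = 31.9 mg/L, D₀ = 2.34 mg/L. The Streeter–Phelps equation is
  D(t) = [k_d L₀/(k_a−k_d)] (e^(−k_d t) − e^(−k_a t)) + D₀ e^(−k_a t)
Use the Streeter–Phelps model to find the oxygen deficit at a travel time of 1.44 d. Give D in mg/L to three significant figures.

D ≈ 4.24 mg/L

k_d L₀/(k_a−k_d) = 0.375×31.9/(1.89−0.375) = 11.96/1.515 = 7.896 mg/L.
e^(−k_d t) = e^(−0.375×1.440) = 0.5827; e^(−k_a t) = e^(−1.89×1.440) = 0.06577.
D = 7.896 × (0.5827 − 0.06577) + 2.34 × 0.06577 = 4.082 + 0.1539 = 4.236 mg/L.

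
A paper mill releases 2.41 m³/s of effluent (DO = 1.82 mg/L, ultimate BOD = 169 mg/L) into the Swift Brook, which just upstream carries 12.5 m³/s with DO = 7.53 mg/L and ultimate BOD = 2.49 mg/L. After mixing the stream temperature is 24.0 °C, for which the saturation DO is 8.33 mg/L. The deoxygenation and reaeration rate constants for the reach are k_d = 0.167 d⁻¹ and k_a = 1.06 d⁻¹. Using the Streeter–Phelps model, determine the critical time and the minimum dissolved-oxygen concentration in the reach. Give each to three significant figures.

Mixed DO = (12.5×7.53 + 2.41×1.82)/(12.5+2.41) = 98.51/14.91 = 6.607 mg/L.
Mixed L₀ = (12.5×2.49 + 2.41×169)/(14.91) = 438.4/14.91 = 29.40 mg/L.
Initial deficit D₀ = C_s − DO₀ = 8.33 − 6.607 = 1.723 mg/L.
t_c = (1/0.8930) ln[(1.06/0.167)(1 − 1.723×0.8930/(0.167×29.40))] = 1.120 × ln(4.359) = 1.649 d.
D_c = (0.167/1.06) × 29.40 × e^(−0.167×1.649) = 0.1575 × 29.40 × 0.7593 = 3.518 mg/L.
Minimum DO = 8.33 − 3.518 = 4.812 mg/L.

t_c ≈ 1.65 d; minimum DO ≈ 4.81 mg/L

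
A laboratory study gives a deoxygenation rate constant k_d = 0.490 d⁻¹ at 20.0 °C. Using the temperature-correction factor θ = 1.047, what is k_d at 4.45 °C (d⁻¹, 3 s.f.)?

k_d ≈ 0.240 d⁻¹

k_d(T₂) = k_d(T₁) · θ^(T₂−T₁) = 0.490 × 1.047^(4.45−20.0)
= 0.490 × 1.047^-15.6 = 0.490 × 0.4896 = 0.2399 d⁻¹.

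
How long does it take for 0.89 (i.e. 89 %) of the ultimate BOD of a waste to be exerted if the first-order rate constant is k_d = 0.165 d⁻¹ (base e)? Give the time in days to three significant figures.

t ≈ 13.4 d

y/L₀ = 1 − e^(−k_d t) = 0.89 ⇒ e^(−k_d t) = 0.110
t = −ln(0.110) / 0.165 = 2.207 / 0.165 = 13.38 d.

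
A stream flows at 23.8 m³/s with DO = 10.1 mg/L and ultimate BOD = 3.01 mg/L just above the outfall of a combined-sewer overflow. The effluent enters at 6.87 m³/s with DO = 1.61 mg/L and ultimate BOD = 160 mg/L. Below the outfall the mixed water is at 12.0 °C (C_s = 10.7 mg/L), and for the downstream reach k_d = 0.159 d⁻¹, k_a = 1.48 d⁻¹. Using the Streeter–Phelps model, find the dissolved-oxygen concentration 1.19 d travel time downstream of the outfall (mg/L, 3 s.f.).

DO ≈ 7.26 mg/L

Mixed DO = (23.8×10.1 + 6.87×1.61)/(23.8+6.87) = 251.4/30.67 = 8.198 mg/L.
Mixed L₀ = (23.8×3.01 + 6.87×160)/(30.67) = 1171/30.67 = 38.18 mg/L.
Initial deficit D₀ = C_s − DO₀ = 10.7 − 8.198 = 2.502 mg/L.
D(1.19) = [0.159×38.18/(1.48−0.159)](e^(−0.159×1.19) − e^(−1.48×1.19)) + 2.502 e^(−1.48×1.19)
= 4.595 × (0.8276 − 0.1718) + 2.502 × 0.1718 = 3.443 mg/L.
DO = 10.7 − 3.443 = 7.257 mg/L.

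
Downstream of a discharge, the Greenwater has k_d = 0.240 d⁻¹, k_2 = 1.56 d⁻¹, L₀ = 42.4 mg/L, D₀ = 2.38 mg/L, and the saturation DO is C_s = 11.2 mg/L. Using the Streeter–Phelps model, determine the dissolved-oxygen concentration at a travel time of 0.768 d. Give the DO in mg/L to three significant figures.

k_d L₀/(k_2−k_d) = 0.240×42.4/(1.56−0.240) = 10.18/1.320 = 7.709 mg/L.
e^(−k_d t) = e^(−0.240×0.7680) = 0.8317; e^(−k_2 t) = e^(−1.56×0.7680) = 0.3018.
D = 7.709 × (0.8317 − 0.3018) + 2.38 × 0.3018 = 4.085 + 0.7182 = 4.803 mg/L.
DO = C_s − D = 11.2 − 4.803 = 6.397 mg/L.

DO ≈ 6.40 mg/L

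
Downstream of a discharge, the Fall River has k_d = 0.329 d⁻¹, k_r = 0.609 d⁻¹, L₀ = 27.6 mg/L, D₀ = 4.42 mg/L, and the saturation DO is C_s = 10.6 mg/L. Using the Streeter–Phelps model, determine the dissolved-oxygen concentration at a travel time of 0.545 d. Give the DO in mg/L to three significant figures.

DO ≈ 3.59 mg/L

k_d L₀/(k_r−k_d) = 0.329×27.6/(0.609−0.329) = 9.080/0.2800 = 32.43 mg/L.
e^(−k_d t) = e^(−0.329×0.5450) = 0.8359; e^(−k_r t) = e^(−0.609×0.5450) = 0.7176.
D = 32.43 × (0.8359 − 0.7176) + 4.42 × 0.7176 = 3.836 + 3.172 = 7.008 mg/L.
DO = C_s − D = 10.6 − 7.008 = 3.592 mg/L.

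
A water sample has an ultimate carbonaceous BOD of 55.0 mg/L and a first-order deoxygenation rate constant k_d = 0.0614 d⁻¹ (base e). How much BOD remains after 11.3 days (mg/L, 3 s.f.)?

L ≈ 27.5 mg/L

L_t = L₀ e^(−k_d t) = 55.0 × e^(−0.0614×11.3) = 55.0 × 0.4997 = 27.48 mg/L.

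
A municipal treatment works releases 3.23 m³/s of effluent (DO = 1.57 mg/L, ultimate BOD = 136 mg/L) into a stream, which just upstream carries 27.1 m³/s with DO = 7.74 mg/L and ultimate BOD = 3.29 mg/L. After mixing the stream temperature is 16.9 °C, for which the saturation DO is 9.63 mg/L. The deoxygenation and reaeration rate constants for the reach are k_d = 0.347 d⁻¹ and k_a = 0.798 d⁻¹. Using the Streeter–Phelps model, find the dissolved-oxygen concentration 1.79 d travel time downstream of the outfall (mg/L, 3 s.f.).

DO ≈ 5.03 mg/L

Mixed DO = (27.1×7.74 + 3.23×1.57)/(27.1+3.23) = 214.8/30.33 = 7.083 mg/L.
Mixed L₀ = (27.1×3.29 + 3.23×136)/(30.33) = 528.4/30.33 = 17.42 mg/L.
Initial deficit D₀ = C_s − DO₀ = 9.63 − 7.083 = 2.547 mg/L.
D(1.79) = [0.347×17.42/(0.798−0.347)](e^(−0.347×1.79) − e^(−0.798×1.79)) + 2.547 e^(−0.798×1.79)
= 13.41 × (0.5373 − 0.2397) + 2.547 × 0.2397 = 4.601 mg/L.
DO = 9.63 − 4.601 = 5.029 mg/L.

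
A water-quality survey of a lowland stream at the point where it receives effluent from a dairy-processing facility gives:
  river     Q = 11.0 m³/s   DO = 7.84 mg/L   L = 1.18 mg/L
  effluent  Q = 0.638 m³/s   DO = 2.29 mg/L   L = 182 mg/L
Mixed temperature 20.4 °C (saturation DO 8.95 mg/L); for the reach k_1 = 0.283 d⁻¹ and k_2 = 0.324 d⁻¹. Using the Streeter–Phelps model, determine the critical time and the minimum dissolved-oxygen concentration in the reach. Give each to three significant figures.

t_c ≈ 2.85 d; minimum DO ≈ 4.62 mg/L

Mixed DO = (11.0×7.84 + 0.638×2.29)/(11.0+0.638) = 87.70/11.64 = 7.536 mg/L.
Mixed L₀ = (11.0×1.18 + 0.638×182)/(11.64) = 129.1/11.64 = 11.09 mg/L.
Initial deficit D₀ = C_s − DO₀ = 8.95 − 7.536 = 1.414 mg/L.
t_c = (1/0.04100) ln[(0.324/0.283)(1 − 1.414×0.04100/(0.283×11.09))] = 24.39 × ln(1.124) = 2.845 d.
D_c = (0.283/0.324) × 11.09 × e^(−0.283×2.845) = 0.8735 × 11.09 × 0.4470 = 4.331 mg/L.
Minimum DO = 8.95 − 4.331 = 4.619 mg/L.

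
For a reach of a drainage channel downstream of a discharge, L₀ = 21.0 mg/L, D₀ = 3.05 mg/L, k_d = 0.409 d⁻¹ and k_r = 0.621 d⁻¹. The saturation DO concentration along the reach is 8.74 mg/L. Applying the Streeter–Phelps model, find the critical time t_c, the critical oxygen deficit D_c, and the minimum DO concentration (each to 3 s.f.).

t_c ≈ 1.60 d; D_c ≈ 7.19 mg/L; min DO ≈ 1.55 mg/L

With k_r/k_d = 1.518 and 1 − D₀(k_r−k_d)/(k_d L₀) = 0.9247,
t_c = ln(1.518 × 0.9247) / (0.621 − 0.409) = ln(1.404) / 0.2120 = 0.3393/0.2120 = 1.601 d.
L(t_c) = L₀ e^(−k_d t_c) = 21.0 × 0.5196 = 10.91 mg/L, and at the critical point k_r D_c = k_d L, so D_c = (0.409/0.621) × 10.91 = 7.187 mg/L.
Minimum DO = C_s − D_c = 8.74 − 7.187 = 1.553 mg/L.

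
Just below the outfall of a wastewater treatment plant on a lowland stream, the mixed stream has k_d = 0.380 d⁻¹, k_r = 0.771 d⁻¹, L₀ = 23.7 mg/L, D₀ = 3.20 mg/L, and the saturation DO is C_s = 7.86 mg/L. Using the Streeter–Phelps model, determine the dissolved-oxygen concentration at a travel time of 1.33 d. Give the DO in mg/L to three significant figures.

DO ≈ 1.08 mg/L

k_d L₀/(k_r−k_d) = 0.380×23.7/(0.771−0.380) = 9.006/0.3910 = 23.03 mg/L.
e^(−k_d t) = e^(−0.380×1.330) = 0.6033; e^(−k_r t) = e^(−0.771×1.330) = 0.3586.
D = 23.03 × (0.6033 − 0.3586) + 3.20 × 0.3586 = 5.634 + 1.148 = 6.782 mg/L.
DO = C_s − D = 7.86 − 6.782 = 1.078 mg/L.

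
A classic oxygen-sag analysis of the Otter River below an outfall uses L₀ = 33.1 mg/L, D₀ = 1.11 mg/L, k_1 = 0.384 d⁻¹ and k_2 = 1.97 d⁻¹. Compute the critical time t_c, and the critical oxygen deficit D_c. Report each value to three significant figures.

t_c ≈ 0.937 d; D_c ≈ 4.50 mg/L

With k_2/k_1 = 5.130 and 1 − D₀(k_2−k_1)/(k_1 L₀) = 0.8615,
t_c = ln(5.130 × 0.8615) / (1.97 − 0.384) = ln(4.420) / 1.586 = 1.486/1.586 = 0.9370 d.
L(t_c) = L₀ e^(−k_1 t_c) = 33.1 × 0.6978 = 23.10 mg/L, and at the critical point k_2 D_c = k_1 L, so D_c = (0.384/1.97) × 23.10 = 4.502 mg/L.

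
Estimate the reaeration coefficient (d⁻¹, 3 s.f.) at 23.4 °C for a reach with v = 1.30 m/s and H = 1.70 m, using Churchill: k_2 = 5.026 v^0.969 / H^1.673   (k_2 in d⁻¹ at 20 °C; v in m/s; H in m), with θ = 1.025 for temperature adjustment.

k_2(20) = 5.026 × 1.30^0.969 / 1.70^1.673 = 5.026 × 1.289 / 2.430 = 2.667 d⁻¹.
k_2(23.4) = 2.667 × 1.025^(23.4−20) = 2.667 × 1.088 = 2.901 d⁻¹.

k_2 ≈ 2.90 d⁻¹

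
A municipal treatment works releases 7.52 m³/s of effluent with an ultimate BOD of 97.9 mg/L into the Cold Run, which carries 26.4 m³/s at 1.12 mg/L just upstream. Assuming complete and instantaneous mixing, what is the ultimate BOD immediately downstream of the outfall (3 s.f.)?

Flow-weighted mixing: C = (Q_r C_r + Q_w C_w)/(Q_r + Q_w)
= (26.4×1.12 + 7.52×97.9)/(26.4 + 7.52) = 765.8/33.92 = 22.58 mg/L.

22.6 mg/L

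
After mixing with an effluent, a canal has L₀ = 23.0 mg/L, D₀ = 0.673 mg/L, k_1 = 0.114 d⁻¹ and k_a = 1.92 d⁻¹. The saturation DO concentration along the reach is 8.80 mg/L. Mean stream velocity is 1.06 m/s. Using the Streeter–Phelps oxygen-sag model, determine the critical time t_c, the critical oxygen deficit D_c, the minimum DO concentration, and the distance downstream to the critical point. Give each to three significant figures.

At the critical point dD/dt = 0, so k_1 L₀ e^(−k_1 t) = k_a D. Substituting D(t) from the Streeter–Phelps equation and solving for t gives
t_c = ln[(k_a/k_1)(1 − D₀(k_a−k_1)/(k_1 L₀))] / (k_a−k_1).
Here k_a−k_1 = 1.806 d⁻¹ and 1 − D₀(k_a−k_1)/(k_1 L₀) = 1 − 0.673×1.806/(0.114×23.0) = 0.5364, so
t_c = ln(16.84 × 0.5364) / 1.806 = 2.201 / 1.806 = 1.219 d.
D_c = (k_1/k_a) L₀ e^(−k_1 t_c) = (0.114/1.92) × 23.0 × e^(−0.114×1.219) = 0.05938 × 23.0 × 0.8703 = 1.188 mg/L.
Minimum DO = C_s − D_c = 8.80 − 1.188 = 7.612 mg/L.
x_c = v t_c = 1.06 m/s × 1.219 d × 86400 s/d = 111600 m ≈ 112 km.

t_c ≈ 1.22 d; D_c ≈ 1.19 mg/L; min DO ≈ 7.61 mg/L; x_c ≈ 112 km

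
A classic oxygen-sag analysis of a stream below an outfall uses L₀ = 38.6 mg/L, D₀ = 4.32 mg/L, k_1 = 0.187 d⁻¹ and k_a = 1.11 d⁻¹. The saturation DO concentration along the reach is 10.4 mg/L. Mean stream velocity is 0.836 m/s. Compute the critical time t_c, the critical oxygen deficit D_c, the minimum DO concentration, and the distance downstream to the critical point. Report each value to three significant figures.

t_c = [1/(k_a−k_1)] ln[(k_a/k_1)(1 − D₀(k_a−k_1)/(k_1 L₀))]
= [1/(1.11−0.187)] ln[(1.11/0.187)(1 − 4.32×0.9230/(0.187×38.6))]
= (1/0.9230) ln[5.936 × 0.4476] = 1.083 × ln(2.657) = 1.083 × 0.9771 = 1.059 d.
D_c = (k_1/k_a) L₀ e^(−k_1 t_c) = (0.187/1.11) × 38.6 × e^(−0.187×1.059) = 0.1685 × 38.6 × 0.8204 = 5.335 mg/L.
Minimum DO = C_s − D_c = 10.4 − 5.335 = 5.065 mg/L.
x_c = v t_c = 0.836 m/s × 1.059 d × 86400 s/d = 76470 m ≈ 76.5 km.

t_c ≈ 1.06 d; D_c ≈ 5.33 mg/L; min DO ≈ 5.07 mg/L; x_c ≈ 76.5 km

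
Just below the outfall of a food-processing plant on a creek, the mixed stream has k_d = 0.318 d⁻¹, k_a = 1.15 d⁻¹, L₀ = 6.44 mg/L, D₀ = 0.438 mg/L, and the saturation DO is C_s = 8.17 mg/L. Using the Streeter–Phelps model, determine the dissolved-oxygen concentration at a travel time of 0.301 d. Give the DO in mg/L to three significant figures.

DO ≈ 7.36 mg/L

k_d L₀/(k_a−k_d) = 0.318×6.44/(1.15−0.318) = 2.048/0.8320 = 2.461 mg/L.
e^(−k_d t) = e^(−0.318×0.3010) = 0.9087; e^(−k_a t) = e^(−1.15×0.3010) = 0.7074.
D = 2.461 × (0.9087 − 0.7074) + 0.438 × 0.7074 = 0.4955 + 0.3098 = 0.8054 mg/L.
DO = C_s − D = 8.17 − 0.8054 = 7.365 mg/L.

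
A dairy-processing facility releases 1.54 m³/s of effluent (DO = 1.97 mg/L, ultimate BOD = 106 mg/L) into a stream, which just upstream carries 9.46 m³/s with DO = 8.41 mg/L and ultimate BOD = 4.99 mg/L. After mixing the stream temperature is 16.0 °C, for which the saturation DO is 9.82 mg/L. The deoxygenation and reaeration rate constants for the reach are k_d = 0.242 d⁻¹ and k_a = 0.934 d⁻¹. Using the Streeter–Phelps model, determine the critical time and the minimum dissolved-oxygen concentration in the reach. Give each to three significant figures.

Mixed DO = (9.46×8.41 + 1.54×1.97)/(9.46+1.54) = 82.59/11.00 = 7.508 mg/L.
Mixed L₀ = (9.46×4.99 + 1.54×106)/(11.00) = 210.4/11.00 = 19.13 mg/L.
Initial deficit D₀ = C_s − DO₀ = 9.82 − 7.508 = 2.312 mg/L.
t_c = (1/0.6920) ln[(0.934/0.242)(1 − 2.312×0.6920/(0.242×19.13))] = 1.445 × ln(2.526) = 1.339 d.
D_c = (0.242/0.934) × 19.13 × e^(−0.242×1.339) = 0.2591 × 19.13 × 0.7232 = 3.585 mg/L.
Minimum DO = 9.82 − 3.585 = 6.235 mg/L.

t_c ≈ 1.34 d; minimum DO ≈ 6.24 mg/L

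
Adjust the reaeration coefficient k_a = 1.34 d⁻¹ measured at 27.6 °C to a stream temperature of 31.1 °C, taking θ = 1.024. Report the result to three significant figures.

k_a(T₂) = k_a(T₁) · θ^(T₂−T₁) = 1.34 × 1.024^(31.1−27.6)
= 1.34 × 1.024^3.50 = 1.34 × 1.087 = 1.456 d⁻¹.

k_a ≈ 1.46 d⁻¹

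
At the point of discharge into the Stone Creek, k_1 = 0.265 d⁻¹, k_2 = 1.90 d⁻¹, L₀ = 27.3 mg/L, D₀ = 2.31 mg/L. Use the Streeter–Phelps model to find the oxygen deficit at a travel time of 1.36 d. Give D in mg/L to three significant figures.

k_1 L₀/(k_2−k_1) = 0.265×27.3/(1.90−0.265) = 7.235/1.635 = 4.425 mg/L.
e^(−k_1 t) = e^(−0.265×1.360) = 0.6974; e^(−k_2 t) = e^(−1.90×1.360) = 0.07547.
D = 4.425 × (0.6974 − 0.07547) + 2.31 × 0.07547 = 2.752 + 0.1743 = 2.926 mg/L.

D ≈ 2.93 mg/L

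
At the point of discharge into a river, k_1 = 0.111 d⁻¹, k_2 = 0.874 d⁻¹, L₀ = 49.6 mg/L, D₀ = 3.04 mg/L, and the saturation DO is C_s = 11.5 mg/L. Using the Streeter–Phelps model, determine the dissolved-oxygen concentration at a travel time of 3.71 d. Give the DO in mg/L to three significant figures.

DO ≈ 6.88 mg/L

k_1 L₀/(k_2−k_1) = 0.111×49.6/(0.874−0.111) = 5.506/0.7630 = 7.216 mg/L.
e^(−k_1 t) = e^(−0.111×3.710) = 0.6625; e^(−k_2 t) = e^(−0.874×3.710) = 0.03906.
D = 7.216 × (0.6625 − 0.03906) + 3.04 × 0.03906 = 4.498 + 0.1188 = 4.617 mg/L.
DO = C_s − D = 11.5 − 4.617 = 6.883 mg/L.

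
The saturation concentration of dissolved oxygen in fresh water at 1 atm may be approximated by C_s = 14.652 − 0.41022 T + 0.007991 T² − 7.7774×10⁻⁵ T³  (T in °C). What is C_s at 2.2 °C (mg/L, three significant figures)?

C_s ≈ 13.8 mg/L

C_s = 14.652 − 0.41022×2.2 + 0.007991×2.2² − 7.7774×10⁻⁵×2.2³ = 13.79 mg/L.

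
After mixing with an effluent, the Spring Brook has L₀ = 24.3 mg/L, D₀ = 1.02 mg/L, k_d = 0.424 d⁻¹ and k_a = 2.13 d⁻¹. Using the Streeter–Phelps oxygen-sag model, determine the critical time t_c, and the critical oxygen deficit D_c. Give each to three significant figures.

At the critical point dD/dt = 0, so k_d L₀ e^(−k_d t) = k_a D. Substituting D(t) from the Streeter–Phelps equation and solving for t gives
t_c = ln[(k_a/k_d)(1 − D₀(k_a−k_d)/(k_d L₀))] / (k_a−k_d).
Here k_a−k_d = 1.706 d⁻¹ and 1 − D₀(k_a−k_d)/(k_d L₀) = 1 − 1.02×1.706/(0.424×24.3) = 0.8311, so
t_c = ln(5.024 × 0.8311) / 1.706 = 1.429 / 1.706 = 0.8377 d.
L(t_c) = L₀ e^(−k_d t_c) = 24.3 × 0.7010 = 17.04 mg/L, and at the critical point k_a D_c = k_d L, so D_c = (0.424/2.13) × 17.04 = 3.391 mg/L.

t_c ≈ 0.838 d; D_c ≈ 3.39 mg/L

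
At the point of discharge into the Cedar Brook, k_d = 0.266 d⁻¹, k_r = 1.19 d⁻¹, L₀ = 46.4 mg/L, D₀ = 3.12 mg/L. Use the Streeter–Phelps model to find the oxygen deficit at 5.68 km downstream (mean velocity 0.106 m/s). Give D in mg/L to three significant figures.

D ≈ 6.43 mg/L

Travel time t = x/v = 5.68 km / (0.106 m/s) = 5680 m / 0.106 m/s = 53580 s = 0.6202 d.
k_d L₀/(k_r−k_d) = 0.266×46.4/(1.19−0.266) = 12.34/0.9240 = 13.36 mg/L.
e^(−k_d t) = e^(−0.266×0.6202) = 0.8479; e^(−k_r t) = e^(−1.19×0.6202) = 0.4781.
D = 13.36 × (0.8479 − 0.4781) + 3.12 × 0.4781 = 4.940 + 1.492 = 6.432 mg/L.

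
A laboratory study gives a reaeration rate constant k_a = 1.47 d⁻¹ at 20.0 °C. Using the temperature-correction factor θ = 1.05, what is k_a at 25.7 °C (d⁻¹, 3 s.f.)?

k_a ≈ 1.94 d⁻¹

k_a(T₂) = k_a(T₁) · θ^(T₂−T₁) = 1.47 × 1.05^(25.7−20.0)
= 1.47 × 1.05^5.70 = 1.47 × 1.321 = 1.941 d⁻¹.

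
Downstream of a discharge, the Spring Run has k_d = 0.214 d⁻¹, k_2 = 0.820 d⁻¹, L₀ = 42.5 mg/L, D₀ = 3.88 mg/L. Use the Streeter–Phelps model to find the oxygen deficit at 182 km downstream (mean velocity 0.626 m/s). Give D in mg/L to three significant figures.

D ≈ 6.60 mg/L

Travel time t = x/v = 182 km / (0.626 m/s) = 182000 m / 0.626 m/s = 290700 s = 3.365 d.
k_d L₀/(k_2−k_d) = 0.214×42.5/(0.820−0.214) = 9.095/0.6060 = 15.01 mg/L.
e^(−k_d t) = e^(−0.214×3.365) = 0.4867; e^(−k_2 t) = e^(−0.820×3.365) = 0.06334.
D = 15.01 × (0.4867 − 0.06334) + 3.88 × 0.06334 = 6.354 + 0.2457 = 6.600 mg/L.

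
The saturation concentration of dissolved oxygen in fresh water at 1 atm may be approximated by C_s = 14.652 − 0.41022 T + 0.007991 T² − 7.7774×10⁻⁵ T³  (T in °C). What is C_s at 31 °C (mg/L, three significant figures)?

C_s = 14.652 − 0.41022×31 + 0.007991×31² − 7.7774×10⁻⁵×31³ = 7.298 mg/L.

C_s ≈ 7.30 mg/L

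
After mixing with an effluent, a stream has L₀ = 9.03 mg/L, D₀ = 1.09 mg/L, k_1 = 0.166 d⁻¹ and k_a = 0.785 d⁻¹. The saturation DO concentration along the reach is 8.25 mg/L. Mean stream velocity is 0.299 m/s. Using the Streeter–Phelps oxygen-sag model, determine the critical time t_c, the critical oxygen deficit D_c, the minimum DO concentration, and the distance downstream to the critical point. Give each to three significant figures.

t_c ≈ 1.54 d; D_c ≈ 1.48 mg/L; min DO ≈ 6.77 mg/L; x_c ≈ 39.9 km

At the critical point dD/dt = 0, so k_1 L₀ e^(−k_1 t) = k_a D. Substituting D(t) from the Streeter–Phelps equation and solving for t gives
t_c = ln[(k_a/k_1)(1 − D₀(k_a−k_1)/(k_1 L₀))] / (k_a−k_1).
Here k_a−k_1 = 0.6190 d⁻¹ and 1 − D₀(k_a−k_1)/(k_1 L₀) = 1 − 1.09×0.6190/(0.166×9.03) = 0.5499, so
t_c = ln(4.729 × 0.5499) / 0.6190 = 0.9557 / 0.6190 = 1.544 d.
D_c = (k_1/k_a) L₀ e^(−k_1 t_c) = (0.166/0.785) × 9.03 × e^(−0.166×1.544) = 0.2115 × 9.03 × 0.7739 = 1.478 mg/L.
Minimum DO = C_s − D_c = 8.25 − 1.478 = 6.772 mg/L.
x_c = v t_c = 0.299 m/s × 1.544 d × 86400 s/d = 39880 m ≈ 39.9 km.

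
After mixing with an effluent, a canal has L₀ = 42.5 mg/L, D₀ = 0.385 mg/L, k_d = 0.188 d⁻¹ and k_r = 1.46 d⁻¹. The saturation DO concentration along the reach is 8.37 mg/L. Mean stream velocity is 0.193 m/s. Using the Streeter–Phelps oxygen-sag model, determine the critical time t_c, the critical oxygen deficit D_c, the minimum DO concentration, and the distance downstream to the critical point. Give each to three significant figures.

With k_r/k_d = 7.766 and 1 − D₀(k_r−k_d)/(k_d L₀) = 0.9387,
t_c = ln(7.766 × 0.9387) / (1.46 − 0.188) = ln(7.290) / 1.272 = 1.986/1.272 = 1.562 d.
L(t_c) = L₀ e^(−k_d t_c) = 42.5 × 0.7456 = 31.69 mg/L, and at the critical point k_r D_c = k_d L, so D_c = (0.188/1.46) × 31.69 = 4.080 mg/L.
Minimum DO = C_s − D_c = 8.37 − 4.080 = 4.290 mg/L.
x_c = v t_c = 0.193 m/s × 1.562 d × 86400 s/d = 26040 m ≈ 26.0 km.

t_c ≈ 1.56 d; D_c ≈ 4.08 mg/L; min DO ≈ 4.29 mg/L; x_c ≈ 26.0 km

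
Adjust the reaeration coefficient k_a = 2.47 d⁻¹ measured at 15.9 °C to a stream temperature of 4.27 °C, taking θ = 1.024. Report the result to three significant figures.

k_a ≈ 1.87 d⁻¹

k_a(T₂) = k_a(T₁) · θ^(T₂−T₁) = 2.47 × 1.024^(4.27−15.9)
= 2.47 × 1.024^-11.6 = 2.47 × 0.7589 = 1.875 d⁻¹.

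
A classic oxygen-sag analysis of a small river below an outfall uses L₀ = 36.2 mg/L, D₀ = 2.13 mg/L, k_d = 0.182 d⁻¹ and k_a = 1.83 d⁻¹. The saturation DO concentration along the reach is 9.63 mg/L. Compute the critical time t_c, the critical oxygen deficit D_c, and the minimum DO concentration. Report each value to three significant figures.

t_c ≈ 0.939 d; D_c ≈ 3.03 mg/L; min DO ≈ 6.60 mg/L

With k_a/k_d = 10.05 and 1 − D₀(k_a−k_d)/(k_d L₀) = 0.4672,
t_c = ln(10.05 × 0.4672) / (1.83 − 0.182) = ln(4.698) / 1.648 = 1.547/1.648 = 0.9388 d.
L(t_c) = L₀ e^(−k_d t_c) = 36.2 × 0.8429 = 30.51 mg/L, and at the critical point k_a D_c = k_d L, so D_c = (0.182/1.83) × 30.51 = 3.035 mg/L.
Minimum DO = C_s − D_c = 9.63 − 3.035 = 6.595 mg/L.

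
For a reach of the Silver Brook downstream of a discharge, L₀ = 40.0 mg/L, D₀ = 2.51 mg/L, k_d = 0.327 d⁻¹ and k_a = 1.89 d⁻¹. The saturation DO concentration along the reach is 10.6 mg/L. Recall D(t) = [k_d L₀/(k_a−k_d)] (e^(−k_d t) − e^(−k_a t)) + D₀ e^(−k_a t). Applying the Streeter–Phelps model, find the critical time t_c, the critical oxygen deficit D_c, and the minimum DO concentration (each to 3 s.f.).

t_c ≈ 0.894 d; D_c ≈ 5.17 mg/L; min DO ≈ 5.43 mg/L

At the critical point dD/dt = 0, so k_d L₀ e^(−k_d t) = k_a D. Substituting D(t) from the Streeter–Phelps equation and solving for t gives
t_c = ln[(k_a/k_d)(1 − D₀(k_a−k_d)/(k_d L₀))] / (k_a−k_d).
Here k_a−k_d = 1.563 d⁻¹ and 1 − D₀(k_a−k_d)/(k_d L₀) = 1 − 2.51×1.563/(0.327×40.0) = 0.7001, so
t_c = ln(5.780 × 0.7001) / 1.563 = 1.398 / 1.563 = 0.8943 d.
D_c = (k_d/k_a) L₀ e^(−k_d t_c) = (0.327/1.89) × 40.0 × e^(−0.327×0.8943) = 0.1730 × 40.0 × 0.7464 = 5.166 mg/L.
Minimum DO = C_s − D_c = 10.6 − 5.166 = 5.434 mg/L.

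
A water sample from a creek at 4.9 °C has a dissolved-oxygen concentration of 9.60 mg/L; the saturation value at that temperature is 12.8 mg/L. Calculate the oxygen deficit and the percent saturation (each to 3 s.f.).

D ≈ 3.20 mg/L; 75.0 % saturation

D = C_s − C = 12.8 − 9.60 = 3.20 mg/L.
% saturation = 9.60/12.8 × 100 = 75.0 %.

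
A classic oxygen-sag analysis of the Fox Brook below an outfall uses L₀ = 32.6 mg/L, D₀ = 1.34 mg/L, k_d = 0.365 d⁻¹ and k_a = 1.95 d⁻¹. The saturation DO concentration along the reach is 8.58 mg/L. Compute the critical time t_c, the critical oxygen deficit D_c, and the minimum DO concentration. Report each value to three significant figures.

With k_a/k_d = 5.342 and 1 − D₀(k_a−k_d)/(k_d L₀) = 0.8215,
t_c = ln(5.342 × 0.8215) / (1.95 − 0.365) = ln(4.389) / 1.585 = 1.479/1.585 = 0.9332 d.
D_c = (k_d/k_a) L₀ e^(−k_d t_c) = (0.365/1.95) × 32.6 × e^(−0.365×0.9332) = 0.1872 × 32.6 × 0.7113 = 4.341 mg/L.
Minimum DO = C_s − D_c = 8.58 − 4.341 = 4.239 mg/L.

t_c ≈ 0.933 d; D_c ≈ 4.34 mg/L; min DO ≈ 4.24 mg/L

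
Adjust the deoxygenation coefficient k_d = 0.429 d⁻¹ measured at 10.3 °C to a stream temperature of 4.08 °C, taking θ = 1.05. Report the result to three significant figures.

k_d ≈ 0.317 d⁻¹

k_d(T₂) = k_d(T₁) · θ^(T₂−T₁) = 0.429 × 1.05^(4.08−10.3)
= 0.429 × 1.05^-6.22 = 0.429 × 0.7382 = 0.3167 d⁻¹.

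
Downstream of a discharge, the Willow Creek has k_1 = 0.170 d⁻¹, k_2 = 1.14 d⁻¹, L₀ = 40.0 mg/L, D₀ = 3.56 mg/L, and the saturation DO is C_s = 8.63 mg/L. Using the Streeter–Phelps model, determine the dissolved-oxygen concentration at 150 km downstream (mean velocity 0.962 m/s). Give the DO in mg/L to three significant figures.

Travel time t = x/v = 150 km / (0.962 m/s) = 150000 m / 0.962 m/s = 155900 s = 1.805 d.
k_1 L₀/(k_2−k_1) = 0.170×40.0/(1.14−0.170) = 6.800/0.9700 = 7.010 mg/L.
e^(−k_1 t) = e^(−0.170×1.805) = 0.7358; e^(−k_2 t) = e^(−1.14×1.805) = 0.1278.
D = 7.010 × (0.7358 − 0.1278) + 3.56 × 0.1278 = 4.262 + 0.4549 = 4.717 mg/L.
DO = C_s − D = 8.63 − 4.717 = 3.913 mg/L.

DO ≈ 3.91 mg/L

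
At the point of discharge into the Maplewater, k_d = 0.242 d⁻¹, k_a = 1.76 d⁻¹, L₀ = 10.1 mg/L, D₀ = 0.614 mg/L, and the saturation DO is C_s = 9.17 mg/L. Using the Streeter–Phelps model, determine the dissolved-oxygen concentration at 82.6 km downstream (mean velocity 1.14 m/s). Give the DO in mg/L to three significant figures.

Travel time t = x/v = 82.6 km / (1.14 m/s) = 82600 m / 1.14 m/s = 72460 s = 0.8386 d.
k_d L₀/(k_a−k_d) = 0.242×10.1/(1.76−0.242) = 2.444/1.518 = 1.610 mg/L.
e^(−k_d t) = e^(−0.242×0.8386) = 0.8163; e^(−k_a t) = e^(−1.76×0.8386) = 0.2286.
D = 1.610 × (0.8163 − 0.2286) + 0.614 × 0.2286 = 0.9464 + 0.1403 = 1.087 mg/L.
DO = C_s − D = 9.17 − 1.087 = 8.083 mg/L.

DO ≈ 8.08 mg/L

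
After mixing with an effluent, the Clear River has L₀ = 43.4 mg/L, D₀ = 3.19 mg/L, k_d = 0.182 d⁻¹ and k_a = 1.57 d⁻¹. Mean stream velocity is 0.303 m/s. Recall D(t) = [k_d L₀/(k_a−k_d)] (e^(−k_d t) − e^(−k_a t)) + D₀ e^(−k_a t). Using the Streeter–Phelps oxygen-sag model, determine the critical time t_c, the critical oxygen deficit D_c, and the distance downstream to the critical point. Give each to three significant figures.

t_c ≈ 0.960 d; D_c ≈ 4.22 mg/L; x_c ≈ 25.1 km

t_c = [1/(k_a−k_d)] ln[(k_a/k_d)(1 − D₀(k_a−k_d)/(k_d L₀))]
= [1/(1.57−0.182)] ln[(1.57/0.182)(1 − 3.19×1.388/(0.182×43.4))]
= (1/1.388) ln[8.626 × 0.4394] = 0.7205 × ln(3.791) = 0.7205 × 1.333 = 0.9601 d.
L(t_c) = L₀ e^(−k_d t_c) = 43.4 × 0.8397 = 36.44 mg/L, and at the critical point k_a D_c = k_d L, so D_c = (0.182/1.57) × 36.44 = 4.225 mg/L.
x_c = v t_c = 0.303 m/s × 0.9601 d × 86400 s/d = 25130 m ≈ 25.1 km.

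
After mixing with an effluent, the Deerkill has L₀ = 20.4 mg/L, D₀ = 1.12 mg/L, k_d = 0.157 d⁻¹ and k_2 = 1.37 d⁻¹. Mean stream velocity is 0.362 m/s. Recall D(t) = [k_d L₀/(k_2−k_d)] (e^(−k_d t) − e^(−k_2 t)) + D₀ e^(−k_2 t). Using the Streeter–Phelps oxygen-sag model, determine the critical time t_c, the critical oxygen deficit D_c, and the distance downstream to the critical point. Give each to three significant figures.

t_c = [1/(k_2−k_d)] ln[(k_2/k_d)(1 − D₀(k_2−k_d)/(k_d L₀))]
= [1/(1.37−0.157)] ln[(1.37/0.157)(1 − 1.12×1.213/(0.157×20.4))]
= (1/1.213) ln[8.726 × 0.5758] = 0.8244 × ln(5.025) = 0.8244 × 1.614 = 1.331 d.
L(t_c) = L₀ e^(−k_d t_c) = 20.4 × 0.8114 = 16.55 mg/L, and at the critical point k_2 D_c = k_d L, so D_c = (0.157/1.37) × 16.55 = 1.897 mg/L.
x_c = v t_c = 0.362 m/s × 1.331 d × 86400 s/d = 41630 m ≈ 41.6 km.

t_c ≈ 1.33 d; D_c ≈ 1.90 mg/L; x_c ≈ 41.6 km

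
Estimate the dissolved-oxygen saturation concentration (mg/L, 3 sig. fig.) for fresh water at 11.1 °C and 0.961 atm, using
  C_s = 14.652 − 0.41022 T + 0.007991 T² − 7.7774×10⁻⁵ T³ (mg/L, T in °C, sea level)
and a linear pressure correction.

At sea level: C_s = 14.652 − 0.41022×11.1 + 0.007991×11.1² − 7.7774×10⁻⁵×11.1³ = 10.98 mg/L.
Pressure correction: C_s' = 10.98 × 0.961 = 10.55 mg/L.

C_s ≈ 10.5 mg/L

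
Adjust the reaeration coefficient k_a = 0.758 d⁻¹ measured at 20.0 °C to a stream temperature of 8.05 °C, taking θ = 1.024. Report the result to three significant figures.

k_a ≈ 0.571 d⁻¹

k_a(T₂) = k_a(T₁) · θ^(T₂−T₁) = 0.758 × 1.024^(8.05−20.0)
= 0.758 × 1.024^-11.9 = 0.758 × 0.7532 = 0.5709 d⁻¹.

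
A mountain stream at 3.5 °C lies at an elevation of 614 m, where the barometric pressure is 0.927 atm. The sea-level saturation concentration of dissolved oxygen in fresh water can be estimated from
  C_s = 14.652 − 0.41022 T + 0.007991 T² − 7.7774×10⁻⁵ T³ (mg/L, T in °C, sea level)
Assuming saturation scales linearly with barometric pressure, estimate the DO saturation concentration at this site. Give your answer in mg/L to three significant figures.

At sea level: C_s = 14.652 − 0.41022×3.5 + 0.007991×3.5² − 7.7774×10⁻⁵×3.5³ = 13.31 mg/L.
Pressure correction: C_s' = 13.31 × 0.927 = 12.34 mg/L.

C_s ≈ 12.3 mg/L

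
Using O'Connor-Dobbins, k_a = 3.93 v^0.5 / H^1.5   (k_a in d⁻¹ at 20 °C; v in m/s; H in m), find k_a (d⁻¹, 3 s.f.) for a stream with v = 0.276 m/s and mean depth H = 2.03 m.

k_a = 3.93 × 0.276^0.5 / 2.03^1.5 = 3.93 × 0.5254 / 2.892 = 0.7138 d⁻¹.

k_a ≈ 0.714 d⁻¹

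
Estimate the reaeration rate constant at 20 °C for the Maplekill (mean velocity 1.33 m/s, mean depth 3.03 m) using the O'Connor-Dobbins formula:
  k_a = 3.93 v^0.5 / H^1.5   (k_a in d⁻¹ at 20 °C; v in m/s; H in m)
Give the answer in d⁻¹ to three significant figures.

k_a ≈ 0.859 d⁻¹

k_a = 3.93 × 1.33^0.5 / 3.03^1.5 = 3.93 × 1.153 / 5.274 = 0.8593 d⁻¹.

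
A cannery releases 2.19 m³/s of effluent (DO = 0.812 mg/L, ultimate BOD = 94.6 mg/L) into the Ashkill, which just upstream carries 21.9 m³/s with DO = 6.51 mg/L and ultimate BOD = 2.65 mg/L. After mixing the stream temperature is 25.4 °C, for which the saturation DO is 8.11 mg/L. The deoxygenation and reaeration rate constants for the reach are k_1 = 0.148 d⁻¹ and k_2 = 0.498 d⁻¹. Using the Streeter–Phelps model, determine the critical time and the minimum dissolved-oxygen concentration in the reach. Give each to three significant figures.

Mixed DO = (21.9×6.51 + 2.19×0.812)/(21.9+2.19) = 144.3/24.09 = 5.992 mg/L.
Mixed L₀ = (21.9×2.65 + 2.19×94.6)/(24.09) = 265.2/24.09 = 11.01 mg/L.
Initial deficit D₀ = C_s − DO₀ = 8.11 − 5.992 = 2.118 mg/L.
t_c = (1/0.3500) ln[(0.498/0.148)(1 − 2.118×0.3500/(0.148×11.01))] = 2.857 × ln(1.834) = 1.733 d.
D_c = (0.148/0.498) × 11.01 × e^(−0.148×1.733) = 0.2972 × 11.01 × 0.7738 = 2.532 mg/L.
Minimum DO = 8.11 − 2.532 = 5.578 mg/L.

t_c ≈ 1.73 d; minimum DO ≈ 5.58 mg/L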